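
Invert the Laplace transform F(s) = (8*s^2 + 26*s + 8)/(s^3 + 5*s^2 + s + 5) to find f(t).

f(t) = sin(t) + 5*cos(t) + 3*exp(-5*t)

Factor the denominator: s^3 + 5*s^2 + s + 5 = (s + 5)*(s^2 + 1).
Partial fraction decomposition gives [3/(s + 5)] + [5*s/(s^2 + 1)] + [1/(s^2 + 1)].
Invert each term: 3/(s + 5) ↔ 3e^(-5t); 5·s/(s^2 + 1) ↔ 5cos(t); 1·1/(s^2 + 1) ↔ sin(t).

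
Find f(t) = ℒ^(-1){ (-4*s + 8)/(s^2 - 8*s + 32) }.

Complete the square in the denominator: s^2 - 8*s + 32 = (s - 4)^2 + 4^2.
Split the numerator to match: -4*s + 8 = -4·(s - 4) - 2·4.
Invert each term: -4·(s - 4)/((s - 4)^2 + 16) ↔ -4e^(4t)cos(4t); -2·4/((s - 4)^2 + 16) ↔ -2e^(4t)sin(4t).

f(t) = -2*exp(4*t)*sin(4*t) - 4*exp(4*t)*cos(4*t)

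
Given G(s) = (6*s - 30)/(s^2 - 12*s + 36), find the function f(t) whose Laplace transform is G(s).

f(t) = 6*t*exp(6*t) + 6*exp(6*t)

Factor the denominator: s^2 - 12*s + 36 = (s - 6)^2.
Partial fraction decomposition gives [6/(s - 6)] + [6/(s - 6)^2].
Invert each term: 6/(s - 6) ↔ 6e^(6t); 6/(s - 6)^2 ↔ 6t·e^(6t).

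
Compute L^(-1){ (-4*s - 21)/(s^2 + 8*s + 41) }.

Complete the square in the denominator: s^2 + 8*s + 41 = (s + 4)^2 + 5^2.
Split the numerator to match: -4*s - 21 = -4·(s + 4) - 1·5.
Invert each term: -4·(s + 4)/((s + 4)^2 + 25) ↔ -4e^(-4t)cos(5t); -1·5/((s + 4)^2 + 25) ↔ -e^(-4t)sin(5t).

-exp(-4*t)*sin(5*t) - 4*exp(-4*t)*cos(5*t)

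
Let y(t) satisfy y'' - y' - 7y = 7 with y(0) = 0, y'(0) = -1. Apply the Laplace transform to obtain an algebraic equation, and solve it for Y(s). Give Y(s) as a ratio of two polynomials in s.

Y(s) = (-s + 7)/(s^3 - s^2 - 7*s)

Laplace-transform each side.
With L{y''} = s^2 Y - s·y(0) - y'(0) and L{y'} = sY - y(0), with y(0) = 0, y'(0) = -1: the LHS transforms to (s^2 - s - 7)Y - (-1).
The right side is L{7} = 7/s.
So (s^2 - s - 7)Y = 7/s + (-1).
Divide through and combine into a single rational function.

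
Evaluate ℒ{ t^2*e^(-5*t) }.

2/(s + 5)^3

L{t^2} = 2!/s^3 = 2/s^3.
By the first shifting theorem, multiplying by e^(-5t) replaces s with s + 5.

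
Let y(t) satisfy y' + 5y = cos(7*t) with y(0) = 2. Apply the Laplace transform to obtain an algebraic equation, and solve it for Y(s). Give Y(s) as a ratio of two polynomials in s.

Y(s) = (2*s^2 + s + 98)/(s^3 + 5*s^2 + 49*s + 245)

Laplace-transform each side.
The derivative rules (L{y'} = sY - y(0) = sY - 2) turn the left side into (s + 5)Y - (2).
The right side is L{cos(7*t)} = s/(s^2 + 49).
So (s + 5)Y = s/(s^2 + 49) + (2).
Isolate Y and clear denominators.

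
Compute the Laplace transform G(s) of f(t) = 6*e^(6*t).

G(s) = 6/(s - 6)

L{6} = 6/s.
By the first shifting theorem, multiplying by e^(6t) replaces s with s - 6.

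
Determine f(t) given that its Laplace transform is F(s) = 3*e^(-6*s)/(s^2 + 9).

The factor e^(-6s) signals a time shift by c = 6 (second shifting theorem).
L{sin(3t)} = 3/(s^2 + 9), so L^-1{3/(s^2 + 9)} = sin(3*t).
Hence the inverse is u(t - 6) times that function evaluated at t - 6.

f(t) = Heaviside(t - 6)*(sin(3*t - 18))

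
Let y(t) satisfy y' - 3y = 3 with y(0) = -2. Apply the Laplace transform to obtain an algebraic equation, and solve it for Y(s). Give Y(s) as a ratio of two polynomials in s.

Y(s) = (-2*s + 3)/(s^2 - 3*s)

Laplace-transform each side.
With L{y'} = sY - y(0) = sY - (-2): the LHS transforms to (s - 3)Y - (-2).
The right side is L{3} = 3/s.
So (s - 3)Y = 3/s + (-2).
Divide through and combine into a single rational function.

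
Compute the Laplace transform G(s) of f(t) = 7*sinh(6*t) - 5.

The transform is linear, so treat each term independently.
L{-5} = -5/s; (7)·[L{sinh(6t)} = 6/(s^2 - 36)].

G(s) = 42/(s^2 - 36) - 5/s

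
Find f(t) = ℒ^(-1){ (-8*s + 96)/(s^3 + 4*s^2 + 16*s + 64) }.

f(t) = 2*sin(4*t) - 4*cos(4*t) + 4*exp(-4*t)

Factor the denominator: s^3 + 4*s^2 + 16*s + 64 = (s + 4)*(s^2 + 16).
Partial fraction decomposition gives [4/(s + 4)] + [-4*s/(s^2 + 16)] + [8/(s^2 + 16)].
Invert each term: 4/(s + 4) ↔ 4e^(-4t); -4·s/(s^2 + 16) ↔ -4cos(4t); 2·4/(s^2 + 16) ↔ 2sin(4t).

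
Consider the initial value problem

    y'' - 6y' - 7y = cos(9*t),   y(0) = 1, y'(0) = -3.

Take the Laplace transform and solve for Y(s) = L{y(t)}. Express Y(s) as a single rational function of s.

Y(s) = (s^3 - 9*s^2 + 82*s - 729)/(s^4 - 6*s^3 + 74*s^2 - 486*s - 567)

Apply the Laplace transform to the equation.
Using L{y''} = s^2 Y - s·y(0) - y'(0) and L{y'} = sY - y(0), with y(0) = 1, y'(0) = -3, the left side becomes (s^2 - 6*s - 7)Y - (s - 9).
The right side is L{cos(9*t)} = s/(s^2 + 81).
So (s^2 - 6*s - 7)Y = s/(s^2 + 81) + (s - 9).
Solve for Y(s) and write it as one ratio of polynomials.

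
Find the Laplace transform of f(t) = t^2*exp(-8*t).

2/(s + 8)^3

L{e^(-8t)} = 1/(s + 8).
Then apply L{t^2·g(t)} = (-1)^2 d^2/ds^2[G(s)] with G(s) = 1/(s + 8):
differentiating 2 times and applying the sign gives 2/(s + 8)^3.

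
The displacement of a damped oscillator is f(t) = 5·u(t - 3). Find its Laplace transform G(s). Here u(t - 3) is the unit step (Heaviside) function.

By the second shifting theorem, L{u(t - c)·g(t - c)} = e^(-cs)·H(s) with c = 3 and H(s) = L{g(t)}.
L{5} = 5/s.

G(s) = 5*exp(-3*s)/s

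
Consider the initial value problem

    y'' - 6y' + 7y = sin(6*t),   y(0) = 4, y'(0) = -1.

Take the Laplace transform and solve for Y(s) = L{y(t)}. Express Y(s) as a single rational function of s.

Y(s) = (4*s^3 - 25*s^2 + 144*s - 894)/(s^4 - 6*s^3 + 43*s^2 - 216*s + 252)

Take the Laplace transform of both sides.
With L{y''} = s^2 Y - s·y(0) - y'(0) and L{y'} = sY - y(0), with y(0) = 4, y'(0) = -1: the LHS transforms to (s^2 - 6*s + 7)Y - (4*s - 25).
The right side is L{sin(6*t)} = 6/(s^2 + 36).
So (s^2 - 6*s + 7)Y = 6/(s^2 + 36) + (4*s - 25).
Divide through and combine into a single rational function.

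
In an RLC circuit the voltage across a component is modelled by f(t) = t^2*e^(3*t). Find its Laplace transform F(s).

F(s) = 2/(s - 3)^3

L{e^(3t)} = 1/(s - 3).
Then apply L{t^2·g(t)} = (-1)^2 d^2/ds^2[G(s)] with G(s) = 1/(s - 3):
differentiating 2 times and applying the sign gives 2/(s - 3)^3.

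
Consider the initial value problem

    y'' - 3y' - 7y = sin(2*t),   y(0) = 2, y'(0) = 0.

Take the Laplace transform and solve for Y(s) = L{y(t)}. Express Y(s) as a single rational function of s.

Transform both sides with L{·}.
Using L{y''} = s^2 Y - s·y(0) - y'(0) and L{y'} = sY - y(0), with y(0) = 2, y'(0) = 0, the left side becomes (s^2 - 3*s - 7)Y - (2*s - 6).
The right side is L{sin(2*t)} = 2/(s^2 + 4).
So (s^2 - 3*s - 7)Y = 2/(s^2 + 4) + (2*s - 6).
Solve for Y(s) and write it as one ratio of polynomials.

Y(s) = (2*s^3 - 6*s^2 + 8*s - 22)/(s^4 - 3*s^3 - 3*s^2 - 12*s - 28)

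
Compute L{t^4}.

24/s^5

L{t^4} = 4!/s^5 = 24/s^5.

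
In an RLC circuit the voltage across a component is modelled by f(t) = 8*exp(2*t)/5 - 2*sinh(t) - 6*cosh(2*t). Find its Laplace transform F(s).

F(s) = -6*s/(s^2 - 4) - 2/(s^2 - 1) + 8/(5*(s - 2))

By linearity of the Laplace transform, transform each term separately.
(-2)·[L{sinh(t)} = 1/(s^2 - 1)]; (-6)·[L{cosh(2t)} = s/(s^2 - 4)]; (8/5)·[L{e^(2t)} = 1/(s - 2)].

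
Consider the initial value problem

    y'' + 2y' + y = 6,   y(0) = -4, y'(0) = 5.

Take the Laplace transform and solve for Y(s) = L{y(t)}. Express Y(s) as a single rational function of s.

Y(s) = (-4*s^2 - 3*s + 6)/(s^3 + 2*s^2 + s)

Take the Laplace transform of both sides.
The derivative rules (L{y''} = s^2 Y - s·y(0) - y'(0) and L{y'} = sY - y(0), with y(0) = -4, y'(0) = 5) turn the left side into (s^2 + 2*s + 1)Y - (-4*s - 3).
The right side is L{6} = 6/s.
So (s^2 + 2*s + 1)Y = 6/s + (-4*s - 3).
Isolate Y and clear denominators.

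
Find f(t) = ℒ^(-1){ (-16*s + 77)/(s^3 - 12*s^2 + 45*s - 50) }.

Factor the denominator: s^3 - 12*s^2 + 45*s - 50 = (s - 5)^2*(s - 2).
Partial fraction decomposition gives [-5/(s - 5)] + [-1/(s - 5)^2] + [5/(s - 2)].
Invert each term: -5/(s - 5) ↔ -5e^(5t); -1/(s - 5)^2 ↔ -t·e^(5t); 5/(s - 2) ↔ 5e^(2t).

f(t) = -t*exp(5*t) - 5*exp(5*t) + 5*exp(2*t)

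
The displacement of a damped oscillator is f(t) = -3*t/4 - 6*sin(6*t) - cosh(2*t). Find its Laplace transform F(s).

F(s) = -s/(s^2 - 4) - 36/(s^2 + 36) - 3/(4*s^2)

The transform is linear, so treat each term independently.
(-1)·[L{cosh(2t)} = s/(s^2 - 4)]; (-3/4)·[L{t} = 1!/s^2 = 1/s^2]; (-6)·[L{sin(6t)} = 6/(s^2 + 36)].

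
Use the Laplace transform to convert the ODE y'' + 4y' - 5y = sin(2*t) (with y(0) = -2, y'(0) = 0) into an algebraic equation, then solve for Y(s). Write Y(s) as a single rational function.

Y(s) = (-2*s^3 - 8*s^2 - 8*s - 30)/(s^4 + 4*s^3 - s^2 + 16*s - 20)

Laplace-transform each side.
The derivative rules (L{y''} = s^2 Y - s·y(0) - y'(0) and L{y'} = sY - y(0), with y(0) = -2, y'(0) = 0) turn the left side into (s^2 + 4*s - 5)Y - (-2*s - 8).
The right side is L{sin(2*t)} = 2/(s^2 + 4).
So (s^2 + 4*s - 5)Y = 2/(s^2 + 4) + (-2*s - 8).
Divide through and combine into a single rational function.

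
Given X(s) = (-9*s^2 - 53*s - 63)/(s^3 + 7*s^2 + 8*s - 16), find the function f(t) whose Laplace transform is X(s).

f(t) = -t*exp(-4*t) - 5*exp(t) - 4*exp(-4*t)

Factor the denominator: s^3 + 7*s^2 + 8*s - 16 = (s - 1)*(s + 4)^2.
Partial fraction decomposition gives [-4/(s + 4)] + [-1/(s + 4)^2] + [-5/(s - 1)].
Invert each term: -4/(s + 4) ↔ -4e^(-4t); -1/(s + 4)^2 ↔ -t·e^(-4t); -5/(s - 1) ↔ -5e^(t).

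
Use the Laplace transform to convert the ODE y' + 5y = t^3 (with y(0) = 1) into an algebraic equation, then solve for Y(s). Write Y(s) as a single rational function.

Y(s) = (s^4 + 6)/(s^5 + 5*s^4)

Laplace-transform each side.
Using L{y'} = sY - y(0) = sY - 1, the left side becomes (s + 5)Y - (1).
The right side is L{t^3} = 6/s^4.
So (s + 5)Y = 6/s^4 + (1).
Solve for Y(s) and write it as one ratio of polynomials.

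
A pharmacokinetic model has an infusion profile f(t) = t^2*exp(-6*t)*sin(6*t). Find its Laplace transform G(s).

L{sin(6t)} = 6/(s^2 + 36).
Multiplying by e^(-6t) shifts s → s + 6, so L{exp(-6*t)*sin(6*t)} = 6/((s + 6)^2 + 36).
Then apply L{t^2·g(t)} = (-1)^2 d^2/ds^2[H(s)] with H(s) = 6/((s + 6)^2 + 36):
differentiating 2 times and applying the sign gives 36*(s^2 + 12*s + 24)/(s^2 + 12*s + 72)^3.

G(s) = 36*(s^2 + 12*s + 24)/(s^2 + 12*s + 72)^3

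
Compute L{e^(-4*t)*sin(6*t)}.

L{sin(6t)} = 6/(s^2 + 36).
By the first shifting theorem, multiplying by e^(-4t) replaces s with s + 4.

6/((s + 4)^2 + 36)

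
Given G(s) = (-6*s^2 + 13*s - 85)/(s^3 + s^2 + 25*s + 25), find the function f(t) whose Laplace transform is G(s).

f(t) = 3*sin(5*t) - 2*cos(5*t) - 4*exp(-t)

Factor the denominator: s^3 + s^2 + 25*s + 25 = (s + 1)*(s^2 + 25).
Partial fraction decomposition gives [-4/(s + 1)] + [-2*s/(s^2 + 25)] + [15/(s^2 + 25)].
Invert each term: -4/(s + 1) ↔ -4e^(-t); -2·s/(s^2 + 25) ↔ -2cos(5t); 3·5/(s^2 + 25) ↔ 3sin(5t).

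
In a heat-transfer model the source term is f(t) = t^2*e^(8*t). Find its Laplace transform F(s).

L{e^(8t)} = 1/(s - 8).
Then apply L{t^2·g(t)} = (-1)^2 d^2/ds^2[G(s)] with G(s) = 1/(s - 8):
differentiating 2 times and applying the sign gives 2/(s - 8)^3.

F(s) = 2/(s - 8)^3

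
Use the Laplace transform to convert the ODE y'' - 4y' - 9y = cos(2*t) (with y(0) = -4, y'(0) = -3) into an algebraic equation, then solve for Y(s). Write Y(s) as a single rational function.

Y(s) = (-4*s^3 + 13*s^2 - 15*s + 52)/(s^4 - 4*s^3 - 5*s^2 - 16*s - 36)

Transform both sides with L{·}.
Using L{y''} = s^2 Y - s·y(0) - y'(0) and L{y'} = sY - y(0), with y(0) = -4, y'(0) = -3, the left side becomes (s^2 - 4*s - 9)Y - (-4*s + 13).
The right side is L{cos(2*t)} = s/(s^2 + 4).
So (s^2 - 4*s - 9)Y = s/(s^2 + 4) + (-4*s + 13).
Divide through and combine into a single rational function.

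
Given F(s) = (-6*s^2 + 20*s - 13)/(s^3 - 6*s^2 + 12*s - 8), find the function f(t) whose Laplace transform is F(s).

Factor the denominator: s^3 - 6*s^2 + 12*s - 8 = (s - 2)^3.
Partial fraction decomposition gives [-6/(s - 2)] + [-4/(s - 2)^2] + [3/(s - 2)^3].
Invert each term: -6/(s - 2) ↔ -6e^(2t); -4/(s - 2)^2 ↔ -4t·e^(2t); 3/(s - 2)^3 ↔ (3/2)t^2·e^(2t).

f(t) = 3*t^2*exp(2*t)/2 - 4*t*exp(2*t) - 6*exp(2*t)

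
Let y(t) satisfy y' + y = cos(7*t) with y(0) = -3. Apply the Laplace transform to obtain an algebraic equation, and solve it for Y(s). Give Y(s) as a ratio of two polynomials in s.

Y(s) = (-3*s^2 + s - 147)/(s^3 + s^2 + 49*s + 49)

Apply the Laplace transform to the equation.
The derivative rules (L{y'} = sY - y(0) = sY - (-3)) turn the left side into (s + 1)Y - (-3).
The right side is L{cos(7*t)} = s/(s^2 + 49).
So (s + 1)Y = s/(s^2 + 49) + (-3).
Isolate Y and clear denominators.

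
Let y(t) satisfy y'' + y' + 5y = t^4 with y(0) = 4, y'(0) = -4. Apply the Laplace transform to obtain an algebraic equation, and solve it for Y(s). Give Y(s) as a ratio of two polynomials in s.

Y(s) = (4*s^6 + 24)/(s^7 + s^6 + 5*s^5)

Apply the Laplace transform to the equation.
Using L{y''} = s^2 Y - s·y(0) - y'(0) and L{y'} = sY - y(0), with y(0) = 4, y'(0) = -4, the left side becomes (s^2 + s + 5)Y - (4*s).
The right side is L{t^4} = 24/s^5.
So (s^2 + s + 5)Y = 24/s^5 + (4*s).
Solve for Y(s) and write it as one ratio of polynomials.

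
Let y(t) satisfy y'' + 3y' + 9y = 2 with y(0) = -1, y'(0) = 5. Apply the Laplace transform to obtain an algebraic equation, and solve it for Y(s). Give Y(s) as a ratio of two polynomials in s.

Apply the Laplace transform to the equation.
With L{y''} = s^2 Y - s·y(0) - y'(0) and L{y'} = sY - y(0), with y(0) = -1, y'(0) = 5: the LHS transforms to (s^2 + 3*s + 9)Y - (-s + 2).
The right side is L{2} = 2/s.
So (s^2 + 3*s + 9)Y = 2/s + (-s + 2).
Divide through and combine into a single rational function.

Y(s) = (-s^2 + 2*s + 2)/(s^3 + 3*s^2 + 9*s)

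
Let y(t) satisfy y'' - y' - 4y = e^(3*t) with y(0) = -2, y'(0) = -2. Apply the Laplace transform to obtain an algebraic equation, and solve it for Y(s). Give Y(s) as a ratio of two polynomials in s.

Y(s) = (-2*s^2 + 6*s + 1)/(s^3 - 4*s^2 - s + 12)

Apply the Laplace transform to the equation.
With L{y''} = s^2 Y - s·y(0) - y'(0) and L{y'} = sY - y(0), with y(0) = -2, y'(0) = -2: the LHS transforms to (s^2 - s - 4)Y - (-2*s).
The right side is L{e^(3*t)} = 1/(s - 3).
So (s^2 - s - 4)Y = 1/(s - 3) + (-2*s).
Solve for Y(s) and write it as one ratio of polynomials.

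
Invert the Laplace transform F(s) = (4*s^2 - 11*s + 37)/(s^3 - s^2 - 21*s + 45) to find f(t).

Factor the denominator: s^3 - s^2 - 21*s + 45 = (s - 3)^2*(s + 5).
Partial fraction decomposition gives [1/(s - 3)] + [5/(s - 3)^2] + [3/(s + 5)].
Invert each term: 1/(s - 3) ↔ e^(3t); 5/(s - 3)^2 ↔ 5t·e^(3t); 3/(s + 5) ↔ 3e^(-5t).

f(t) = 5*t*exp(3*t) + exp(3*t) + 3*exp(-5*t)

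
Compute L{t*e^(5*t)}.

L{t} = 1!/s^2 = 1/s^2.
By the first shifting theorem, multiplying by e^(5t) replaces s with s - 5.

(s - 5)^(-2)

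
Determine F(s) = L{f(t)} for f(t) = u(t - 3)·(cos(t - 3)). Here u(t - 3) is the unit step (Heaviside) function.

F(s) = s*exp(-3*s)/(s^2 + 1)

By the second shifting theorem, L{u(t - c)·g(t - c)} = e^(-cs)·G(s) with c = 3 and G(s) = L{g(t)}.
L{cos(t)} = s/(s^2 + 1).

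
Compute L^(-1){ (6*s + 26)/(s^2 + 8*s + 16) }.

2*t*exp(-4*t) + 6*exp(-4*t)

Factor the denominator: s^2 + 8*s + 16 = (s + 4)^2.
Partial fraction decomposition gives [6/(s + 4)] + [2/(s + 4)^2].
Invert each term: 6/(s + 4) ↔ 6e^(-4t); 2/(s + 4)^2 ↔ 2t·e^(-4t).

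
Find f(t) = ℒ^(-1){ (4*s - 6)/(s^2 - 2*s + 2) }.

f(t) = -2*exp(t)*sin(t) + 4*exp(t)*cos(t)

Complete the square in the denominator: s^2 - 2*s + 2 = (s - 1)^2 + 1^2.
Split the numerator to match: 4*s - 6 = 4·(s - 1) - 2·1.
Invert each term: 4·(s - 1)/((s - 1)^2 + 1) ↔ 4e^(t)cos(t); -2·1/((s - 1)^2 + 1) ↔ -2e^(t)sin(t).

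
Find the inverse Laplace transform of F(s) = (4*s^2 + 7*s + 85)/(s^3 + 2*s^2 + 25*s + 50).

sin(5*t) + cos(5*t) + 3*exp(-2*t)

Factor the denominator: s^3 + 2*s^2 + 25*s + 50 = (s + 2)*(s^2 + 25).
Partial fraction decomposition gives [3/(s + 2)] + [s/(s^2 + 25)] + [5/(s^2 + 25)].
Invert each term: 3/(s + 2) ↔ 3e^(-2t); 1·s/(s^2 + 25) ↔ cos(5t); 1·5/(s^2 + 25) ↔ sin(5t).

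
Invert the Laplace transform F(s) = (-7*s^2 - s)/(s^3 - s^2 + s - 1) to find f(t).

f(t) = -4*exp(t) - 4*sin(t) - 3*cos(t)

Factor the denominator: s^3 - s^2 + s - 1 = (s - 1)*(s^2 + 1).
Partial fraction decomposition gives [-4/(s - 1)] + [-3*s/(s^2 + 1)] + [-4/(s^2 + 1)].
Invert each term: -4/(s - 1) ↔ -4e^(t); -3·s/(s^2 + 1) ↔ -3cos(t); -4·1/(s^2 + 1) ↔ -4sin(t).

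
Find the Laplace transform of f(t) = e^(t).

L{e^(t)} = 1/(s - 1).

1/(s - 1)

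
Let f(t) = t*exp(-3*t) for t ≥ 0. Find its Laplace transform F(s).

L{e^(-3t)} = 1/(s + 3).
Then apply L{t·g(t)} = -d/ds[G(s)] with G(s) = 1/(s + 3):
differentiating 1 time and applying the sign gives (s + 3)^(-2).

F(s) = (s + 3)^(-2)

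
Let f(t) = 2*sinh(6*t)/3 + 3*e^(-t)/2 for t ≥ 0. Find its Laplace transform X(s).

By linearity of the Laplace transform, transform each term separately.
(3/2)·[L{e^(-t)} = 1/(s + 1)]; (2/3)·[L{sinh(6t)} = 6/(s^2 - 36)].

X(s) = 4/(s^2 - 36) + 3/(2*(s + 1))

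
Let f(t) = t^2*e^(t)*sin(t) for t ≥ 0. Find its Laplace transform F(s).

F(s) = 2*(3*s^2 - 6*s + 2)/(s^2 - 2*s + 2)^3

L{sin(t)} = 1/(s^2 + 1).
Multiplying by e^(t) shifts s → s - 1, so L{e^(t)*sin(t)} = 1/((s - 1)^2 + 1).
Then apply L{t^2·g(t)} = (-1)^2 d^2/ds^2[G(s)] with G(s) = 1/((s - 1)^2 + 1):
differentiating 2 times and applying the sign gives 2*(3*s^2 - 6*s + 2)/(s^2 - 2*s + 2)^3.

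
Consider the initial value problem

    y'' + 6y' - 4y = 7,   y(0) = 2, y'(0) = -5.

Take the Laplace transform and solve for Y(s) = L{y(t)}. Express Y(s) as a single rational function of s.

Y(s) = (2*s^2 + 7*s + 7)/(s^3 + 6*s^2 - 4*s)

Transform both sides with L{·}.
The derivative rules (L{y''} = s^2 Y - s·y(0) - y'(0) and L{y'} = sY - y(0), with y(0) = 2, y'(0) = -5) turn the left side into (s^2 + 6*s - 4)Y - (2*s + 7).
The right side is L{7} = 7/s.
So (s^2 + 6*s - 4)Y = 7/s + (2*s + 7).
Solve for Y(s) and write it as one ratio of polynomials.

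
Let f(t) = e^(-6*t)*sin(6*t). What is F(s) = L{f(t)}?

L{sin(6t)} = 6/(s^2 + 36).
By the first shifting theorem, multiplying by e^(-6t) replaces s with s + 6.

F(s) = 6/((s + 6)^2 + 36)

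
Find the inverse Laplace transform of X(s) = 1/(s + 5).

Since L{e^(-5t)} = 1/(s + 5), the inverse is e^(-5*t).

exp(-5*t)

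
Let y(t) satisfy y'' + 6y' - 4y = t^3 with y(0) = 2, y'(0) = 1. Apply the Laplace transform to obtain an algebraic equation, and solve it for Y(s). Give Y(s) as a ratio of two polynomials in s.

Y(s) = (2*s^5 + 13*s^4 + 6)/(s^6 + 6*s^5 - 4*s^4)

Take the Laplace transform of both sides.
With L{y''} = s^2 Y - s·y(0) - y'(0) and L{y'} = sY - y(0), with y(0) = 2, y'(0) = 1: the LHS transforms to (s^2 + 6*s - 4)Y - (2*s + 13).
The right side is L{t^3} = 6/s^4.
So (s^2 + 6*s - 4)Y = 6/s^4 + (2*s + 13).
Solve for Y(s) and write it as one ratio of polynomials.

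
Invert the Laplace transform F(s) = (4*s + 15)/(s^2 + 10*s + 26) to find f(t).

f(t) = -5*exp(-5*t)*sin(t) + 4*exp(-5*t)*cos(t)

Complete the square in the denominator: s^2 + 10*s + 26 = (s + 5)^2 + 1^2.
Split the numerator to match: 4*s + 15 = 4·(s + 5) - 5·1.
Invert each term: 4·(s + 5)/((s + 5)^2 + 1) ↔ 4e^(-5t)cos(t); -5·1/((s + 5)^2 + 1) ↔ -5e^(-5t)sin(t).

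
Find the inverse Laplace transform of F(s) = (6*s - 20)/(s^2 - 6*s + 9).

Factor the denominator: s^2 - 6*s + 9 = (s - 3)^2.
Partial fraction decomposition gives [6/(s - 3)] + [-2/(s - 3)^2].
Invert each term: 6/(s - 3) ↔ 6e^(3t); -2/(s - 3)^2 ↔ -2t·e^(3t).

-2*t*exp(3*t) + 6*exp(3*t)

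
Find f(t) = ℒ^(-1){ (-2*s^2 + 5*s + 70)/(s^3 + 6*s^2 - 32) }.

Factor the denominator: s^3 + 6*s^2 - 32 = (s - 2)*(s + 4)^2.
Partial fraction decomposition gives [-4/(s + 4)] + [-3/(s + 4)^2] + [2/(s - 2)].
Invert each term: -4/(s + 4) ↔ -4e^(-4t); -3/(s + 4)^2 ↔ -3t·e^(-4t); 2/(s - 2) ↔ 2e^(2t).

f(t) = -3*t*exp(-4*t) + 2*exp(2*t) - 4*exp(-4*t)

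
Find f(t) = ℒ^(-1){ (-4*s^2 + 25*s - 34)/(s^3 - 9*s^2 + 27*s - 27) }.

f(t) = 5*t^2*exp(3*t)/2 + t*exp(3*t) - 4*exp(3*t)

Factor the denominator: s^3 - 9*s^2 + 27*s - 27 = (s - 3)^3.
Partial fraction decomposition gives [-4/(s - 3)] + [(s - 3)^(-2)] + [5/(s - 3)^3].
Invert each term: -4/(s - 3) ↔ -4e^(3t); 1/(s - 3)^2 ↔ t·e^(3t); 5/(s - 3)^3 ↔ (5/2)t^2·e^(3t).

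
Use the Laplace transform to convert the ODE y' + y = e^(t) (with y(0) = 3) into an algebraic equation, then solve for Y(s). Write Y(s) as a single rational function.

Y(s) = (3*s - 2)/(s^2 - 1)

Laplace-transform each side.
The derivative rules (L{y'} = sY - y(0) = sY - 3) turn the left side into (s + 1)Y - (3).
The right side is L{e^(t)} = 1/(s - 1).
So (s + 1)Y = 1/(s - 1) + (3).
Isolate Y and clear denominators.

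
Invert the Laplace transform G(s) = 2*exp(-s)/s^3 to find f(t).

f(t) = Heaviside(t - 1)*((t - 1)^2)

The factor e^(-s) signals a time shift by c = 1 (second shifting theorem).
L{t^2} = 2!/s^3 = 2/s^3, so L^-1{2/s^3} = t^2.
Hence the inverse is u(t - 1) times that function evaluated at t - 1.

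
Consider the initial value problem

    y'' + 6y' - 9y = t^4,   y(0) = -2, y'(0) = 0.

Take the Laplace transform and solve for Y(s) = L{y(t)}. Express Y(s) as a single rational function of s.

Take the Laplace transform of both sides.
Using L{y''} = s^2 Y - s·y(0) - y'(0) and L{y'} = sY - y(0), with y(0) = -2, y'(0) = 0, the left side becomes (s^2 + 6*s - 9)Y - (-2*s - 12).
The right side is L{t^4} = 24/s^5.
So (s^2 + 6*s - 9)Y = 24/s^5 + (-2*s - 12).
Divide through and combine into a single rational function.

Y(s) = (-2*s^6 - 12*s^5 + 24)/(s^7 + 6*s^6 - 9*s^5)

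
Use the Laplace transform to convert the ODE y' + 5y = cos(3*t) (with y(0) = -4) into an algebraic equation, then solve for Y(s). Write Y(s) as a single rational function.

Laplace-transform each side.
With L{y'} = sY - y(0) = sY - (-4): the LHS transforms to (s + 5)Y - (-4).
The right side is L{cos(3*t)} = s/(s^2 + 9).
So (s + 5)Y = s/(s^2 + 9) + (-4).
Isolate Y and clear denominators.

Y(s) = (-4*s^2 + s - 36)/(s^3 + 5*s^2 + 9*s + 45)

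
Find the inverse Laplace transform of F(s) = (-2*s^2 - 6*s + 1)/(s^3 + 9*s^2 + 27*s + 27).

Factor the denominator: s^3 + 9*s^2 + 27*s + 27 = (s + 3)^3.
Partial fraction decomposition gives [-2/(s + 3)] + [6/(s + 3)^2] + [(s + 3)^(-3)].
Invert each term: -2/(s + 3) ↔ -2e^(-3t); 6/(s + 3)^2 ↔ 6t·e^(-3t); 1/(s + 3)^3 ↔ (1/2)t^2·e^(-3t).

t^2*exp(-3*t)/2 + 6*t*exp(-3*t) - 2*exp(-3*t)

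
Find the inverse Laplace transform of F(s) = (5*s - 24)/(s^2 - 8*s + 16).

Factor the denominator: s^2 - 8*s + 16 = (s - 4)^2.
Partial fraction decomposition gives [5/(s - 4)] + [-4/(s - 4)^2].
Invert each term: 5/(s - 4) ↔ 5e^(4t); -4/(s - 4)^2 ↔ -4t·e^(4t).

-4*t*exp(4*t) + 5*exp(4*t)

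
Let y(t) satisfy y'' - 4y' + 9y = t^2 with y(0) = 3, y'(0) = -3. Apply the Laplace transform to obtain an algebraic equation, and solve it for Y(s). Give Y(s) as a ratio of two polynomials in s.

Take the Laplace transform of both sides.
With L{y''} = s^2 Y - s·y(0) - y'(0) and L{y'} = sY - y(0), with y(0) = 3, y'(0) = -3: the LHS transforms to (s^2 - 4*s + 9)Y - (3*s - 15).
The right side is L{t^2} = 2/s^3.
So (s^2 - 4*s + 9)Y = 2/s^3 + (3*s - 15).
Divide through and combine into a single rational function.

Y(s) = (3*s^4 - 15*s^3 + 2)/(s^5 - 4*s^4 + 9*s^3)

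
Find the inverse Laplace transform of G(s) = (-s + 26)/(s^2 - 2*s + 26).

5*exp(t)*sin(5*t) - exp(t)*cos(5*t)

Complete the square in the denominator: s^2 - 2*s + 26 = (s - 1)^2 + 5^2.
Split the numerator to match: -s + 26 = -1·(s - 1) + 5·5.
Invert each term: -1·(s - 1)/((s - 1)^2 + 25) ↔ -e^(t)cos(5t); 5·5/((s - 1)^2 + 25) ↔ 5e^(t)sin(5t).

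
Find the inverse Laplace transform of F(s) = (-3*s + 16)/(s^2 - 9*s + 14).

Factor the denominator: s^2 - 9*s + 14 = (s - 7)*(s - 2).
Partial fraction decomposition gives [-2/(s - 2)] + [-1/(s - 7)].
Invert each term: -2/(s - 2) ↔ -2e^(2t); -1/(s - 7) ↔ -e^(7t).

-exp(7*t) - 2*exp(2*t)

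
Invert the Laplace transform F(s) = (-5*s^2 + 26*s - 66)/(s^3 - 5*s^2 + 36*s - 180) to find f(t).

Factor the denominator: s^3 - 5*s^2 + 36*s - 180 = (s - 5)*(s^2 + 36).
Partial fraction decomposition gives [-1/(s - 5)] + [-4*s/(s^2 + 36)] + [6/(s^2 + 36)].
Invert each term: -1/(s - 5) ↔ -e^(5t); -4·s/(s^2 + 36) ↔ -4cos(6t); 1·6/(s^2 + 36) ↔ sin(6t).

f(t) = -exp(5*t) + sin(6*t) - 4*cos(6*t)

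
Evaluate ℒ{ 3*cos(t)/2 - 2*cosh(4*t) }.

Apply the Laplace transform termwise.
(3/2)·[L{cos(t)} = s/(s^2 + 1)]; (-2)·[L{cosh(4t)} = s/(s^2 - 16)].

3*s/(2*(s^2 + 1)) - 2*s/(s^2 - 16)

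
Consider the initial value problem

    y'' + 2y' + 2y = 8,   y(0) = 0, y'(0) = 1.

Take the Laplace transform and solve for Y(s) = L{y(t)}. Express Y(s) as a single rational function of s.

Y(s) = (s + 8)/(s^3 + 2*s^2 + 2*s)

Laplace-transform each side.
Using L{y''} = s^2 Y - s·y(0) - y'(0) and L{y'} = sY - y(0), with y(0) = 0, y'(0) = 1, the left side becomes (s^2 + 2*s + 2)Y - (1).
The right side is L{8} = 8/s.
So (s^2 + 2*s + 2)Y = 8/s + (1).
Solve for Y(s) and write it as one ratio of polynomials.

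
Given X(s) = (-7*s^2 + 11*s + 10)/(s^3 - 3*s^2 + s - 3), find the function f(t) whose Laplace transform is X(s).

f(t) = -2*exp(3*t) - 4*sin(t) - 5*cos(t)

Factor the denominator: s^3 - 3*s^2 + s - 3 = (s - 3)*(s^2 + 1).
Partial fraction decomposition gives [-2/(s - 3)] + [-5*s/(s^2 + 1)] + [-4/(s^2 + 1)].
Invert each term: -2/(s - 3) ↔ -2e^(3t); -5·s/(s^2 + 1) ↔ -5cos(t); -4·1/(s^2 + 1) ↔ -4sin(t).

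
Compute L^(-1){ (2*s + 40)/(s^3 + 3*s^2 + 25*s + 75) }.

sin(5*t) - cos(5*t) + exp(-3*t)

Factor the denominator: s^3 + 3*s^2 + 25*s + 75 = (s + 3)*(s^2 + 25).
Partial fraction decomposition gives [1/(s + 3)] + [-s/(s^2 + 25)] + [5/(s^2 + 25)].
Invert each term: 1/(s + 3) ↔ e^(-3t); -1·s/(s^2 + 25) ↔ -cos(5t); 1·5/(s^2 + 25) ↔ sin(5t).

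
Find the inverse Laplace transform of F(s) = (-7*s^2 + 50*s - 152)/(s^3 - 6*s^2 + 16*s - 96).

-2*exp(6*t) + 5*sin(4*t) - 5*cos(4*t)

Factor the denominator: s^3 - 6*s^2 + 16*s - 96 = (s - 6)*(s^2 + 16).
Partial fraction decomposition gives [-2/(s - 6)] + [-5*s/(s^2 + 16)] + [20/(s^2 + 16)].
Invert each term: -2/(s - 6) ↔ -2e^(6t); -5·s/(s^2 + 16) ↔ -5cos(4t); 5·4/(s^2 + 16) ↔ 5sin(4t).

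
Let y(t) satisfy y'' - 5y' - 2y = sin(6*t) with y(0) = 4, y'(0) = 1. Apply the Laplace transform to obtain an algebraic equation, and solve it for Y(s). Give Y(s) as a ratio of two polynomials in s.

Y(s) = (4*s^3 - 19*s^2 + 144*s - 678)/(s^4 - 5*s^3 + 34*s^2 - 180*s - 72)

Laplace-transform each side.
The derivative rules (L{y''} = s^2 Y - s·y(0) - y'(0) and L{y'} = sY - y(0), with y(0) = 4, y'(0) = 1) turn the left side into (s^2 - 5*s - 2)Y - (4*s - 19).
The right side is L{sin(6*t)} = 6/(s^2 + 36).
So (s^2 - 5*s - 2)Y = 6/(s^2 + 36) + (4*s - 19).
Solve for Y(s) and write it as one ratio of polynomials.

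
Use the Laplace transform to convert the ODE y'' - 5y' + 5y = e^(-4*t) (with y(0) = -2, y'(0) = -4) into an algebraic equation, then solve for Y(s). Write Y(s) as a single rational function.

Y(s) = (-2*s^2 - 2*s + 25)/(s^3 - s^2 - 15*s + 20)

Take the Laplace transform of both sides.
Using L{y''} = s^2 Y - s·y(0) - y'(0) and L{y'} = sY - y(0), with y(0) = -2, y'(0) = -4, the left side becomes (s^2 - 5*s + 5)Y - (-2*s + 6).
The right side is L{e^(-4*t)} = 1/(s + 4).
So (s^2 - 5*s + 5)Y = 1/(s + 4) + (-2*s + 6).
Divide through and combine into a single rational function.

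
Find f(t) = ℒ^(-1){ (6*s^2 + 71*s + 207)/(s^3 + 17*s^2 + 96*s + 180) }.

Factor the denominator: s^3 + 17*s^2 + 96*s + 180 = (s + 5)*(s + 6)^2.
Partial fraction decomposition gives [4/(s + 6)] + [3/(s + 6)^2] + [2/(s + 5)].
Invert each term: 4/(s + 6) ↔ 4e^(-6t); 3/(s + 6)^2 ↔ 3t·e^(-6t); 2/(s + 5) ↔ 2e^(-5t).

f(t) = 3*t*exp(-6*t) + 2*exp(-5*t) + 4*exp(-6*t)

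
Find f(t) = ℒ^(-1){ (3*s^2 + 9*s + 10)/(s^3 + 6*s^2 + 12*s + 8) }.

f(t) = 2*t^2*exp(-2*t) - 3*t*exp(-2*t) + 3*exp(-2*t)

Factor the denominator: s^3 + 6*s^2 + 12*s + 8 = (s + 2)^3.
Partial fraction decomposition gives [3/(s + 2)] + [-3/(s + 2)^2] + [4/(s + 2)^3].
Invert each term: 3/(s + 2) ↔ 3e^(-2t); -3/(s + 2)^2 ↔ -3t·e^(-2t); 4/(s + 2)^3 ↔ (2)t^2·e^(-2t).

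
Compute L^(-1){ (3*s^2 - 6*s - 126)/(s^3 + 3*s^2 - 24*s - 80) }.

Factor the denominator: s^3 + 3*s^2 - 24*s - 80 = (s - 5)*(s + 4)^2.
Partial fraction decomposition gives [4/(s + 4)] + [6/(s + 4)^2] + [-1/(s - 5)].
Invert each term: 4/(s + 4) ↔ 4e^(-4t); 6/(s + 4)^2 ↔ 6t·e^(-4t); -1/(s - 5) ↔ -e^(5t).

6*t*exp(-4*t) - exp(5*t) + 4*exp(-4*t)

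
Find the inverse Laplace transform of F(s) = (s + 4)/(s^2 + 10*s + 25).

Factor the denominator: s^2 + 10*s + 25 = (s + 5)^2.
Partial fraction decomposition gives [1/(s + 5)] + [-1/(s + 5)^2].
Invert each term: 1/(s + 5) ↔ e^(-5t); -1/(s + 5)^2 ↔ -t·e^(-5t).

-t*exp(-5*t) + exp(-5*t)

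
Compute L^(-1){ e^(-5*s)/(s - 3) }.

The factor e^(-5s) signals a time shift by c = 5 (second shifting theorem).
L{e^(3t)} = 1/(s - 3), so L^-1{1/(s - 3)} = e^(3*t).
Hence the inverse is u(t - 5) times that function evaluated at t - 5.

Heaviside(t - 5)*(exp(3*t - 15))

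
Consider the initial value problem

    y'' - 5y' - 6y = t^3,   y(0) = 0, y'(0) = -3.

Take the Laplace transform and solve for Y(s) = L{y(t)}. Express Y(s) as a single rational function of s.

Transform both sides with L{·}.
The derivative rules (L{y''} = s^2 Y - s·y(0) - y'(0) and L{y'} = sY - y(0), with y(0) = 0, y'(0) = -3) turn the left side into (s^2 - 5*s - 6)Y - (-3).
The right side is L{t^3} = 6/s^4.
So (s^2 - 5*s - 6)Y = 6/s^4 + (-3).
Divide through and combine into a single rational function.

Y(s) = (-3*s^4 + 6)/(s^6 - 5*s^5 - 6*s^4)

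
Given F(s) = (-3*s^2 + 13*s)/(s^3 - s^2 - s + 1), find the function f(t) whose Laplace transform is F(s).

Factor the denominator: s^3 - s^2 - s + 1 = (s - 1)^2*(s + 1).
Partial fraction decomposition gives [1/(s - 1)] + [5/(s - 1)^2] + [-4/(s + 1)].
Invert each term: 1/(s - 1) ↔ e^(t); 5/(s - 1)^2 ↔ 5t·e^(t); -4/(s + 1) ↔ -4e^(-t).

f(t) = 5*t*exp(t) + exp(t) - 4*exp(-t)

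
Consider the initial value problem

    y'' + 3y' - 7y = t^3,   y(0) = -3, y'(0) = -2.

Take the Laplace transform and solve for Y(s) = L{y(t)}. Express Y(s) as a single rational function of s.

Take the Laplace transform of both sides.
The derivative rules (L{y''} = s^2 Y - s·y(0) - y'(0) and L{y'} = sY - y(0), with y(0) = -3, y'(0) = -2) turn the left side into (s^2 + 3*s - 7)Y - (-3*s - 11).
The right side is L{t^3} = 6/s^4.
So (s^2 + 3*s - 7)Y = 6/s^4 + (-3*s - 11).
Solve for Y(s) and write it as one ratio of polynomials.

Y(s) = (-3*s^5 - 11*s^4 + 6)/(s^6 + 3*s^5 - 7*s^4)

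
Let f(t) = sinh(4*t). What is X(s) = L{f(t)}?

X(s) = 4/(s^2 - 16)

L{sinh(4t)} = 4/(s^2 - 16).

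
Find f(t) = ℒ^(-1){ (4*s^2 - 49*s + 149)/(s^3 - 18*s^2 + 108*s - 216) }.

f(t) = -t^2*exp(6*t)/2 - t*exp(6*t) + 4*exp(6*t)

Factor the denominator: s^3 - 18*s^2 + 108*s - 216 = (s - 6)^3.
Partial fraction decomposition gives [4/(s - 6)] + [-1/(s - 6)^2] + [-1/(s - 6)^3].
Invert each term: 4/(s - 6) ↔ 4e^(6t); -1/(s - 6)^2 ↔ -t·e^(6t); -1/(s - 6)^3 ↔ (-1/2)t^2·e^(6t).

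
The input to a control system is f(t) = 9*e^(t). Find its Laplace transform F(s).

F(s) = 9/(s - 1)

L{9} = 9/s.
By the first shifting theorem, multiplying by e^(t) replaces s with s - 1.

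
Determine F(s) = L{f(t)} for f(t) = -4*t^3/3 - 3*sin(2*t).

Apply the Laplace transform termwise.
(-3)·[L{sin(2t)} = 2/(s^2 + 4)]; (-4/3)·[L{t^3} = 3!/s^4 = 6/s^4].

F(s) = -6/(s^2 + 4) - 8/s^4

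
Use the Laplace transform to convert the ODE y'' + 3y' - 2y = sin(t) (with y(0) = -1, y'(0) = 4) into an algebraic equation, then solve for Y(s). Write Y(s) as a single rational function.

Y(s) = (-s^3 + s^2 - s + 2)/(s^4 + 3*s^3 - s^2 + 3*s - 2)

Apply the Laplace transform to the equation.
The derivative rules (L{y''} = s^2 Y - s·y(0) - y'(0) and L{y'} = sY - y(0), with y(0) = -1, y'(0) = 4) turn the left side into (s^2 + 3*s - 2)Y - (-s + 1).
The right side is L{sin(t)} = 1/(s^2 + 1).
So (s^2 + 3*s - 2)Y = 1/(s^2 + 1) + (-s + 1).
Divide through and combine into a single rational function.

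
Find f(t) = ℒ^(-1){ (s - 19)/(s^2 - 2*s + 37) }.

f(t) = -3*exp(t)*sin(6*t) + exp(t)*cos(6*t)

Complete the square in the denominator: s^2 - 2*s + 37 = (s - 1)^2 + 6^2.
Split the numerator to match: s - 19 = 1·(s - 1) - 3·6.
Invert each term: 1·(s - 1)/((s - 1)^2 + 36) ↔ e^(t)cos(6t); -3·6/((s - 1)^2 + 36) ↔ -3e^(t)sin(6t).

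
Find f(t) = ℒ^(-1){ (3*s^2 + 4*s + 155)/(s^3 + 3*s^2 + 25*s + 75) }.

f(t) = 2*sin(5*t) - 2*cos(5*t) + 5*exp(-3*t)

Factor the denominator: s^3 + 3*s^2 + 25*s + 75 = (s + 3)*(s^2 + 25).
Partial fraction decomposition gives [5/(s + 3)] + [-2*s/(s^2 + 25)] + [10/(s^2 + 25)].
Invert each term: 5/(s + 3) ↔ 5e^(-3t); -2·s/(s^2 + 25) ↔ -2cos(5t); 2·5/(s^2 + 25) ↔ 2sin(5t).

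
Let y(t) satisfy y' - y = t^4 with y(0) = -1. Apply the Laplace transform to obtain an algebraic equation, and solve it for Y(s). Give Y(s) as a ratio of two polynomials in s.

Y(s) = (-s^5 + 24)/(s^6 - s^5)

Laplace-transform each side.
The derivative rules (L{y'} = sY - y(0) = sY - (-1)) turn the left side into (s - 1)Y - (-1).
The right side is L{t^4} = 24/s^5.
So (s - 1)Y = 24/s^5 + (-1).
Isolate Y and clear denominators.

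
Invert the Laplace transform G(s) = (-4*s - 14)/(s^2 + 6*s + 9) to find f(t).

Factor the denominator: s^2 + 6*s + 9 = (s + 3)^2.
Partial fraction decomposition gives [-4/(s + 3)] + [-2/(s + 3)^2].
Invert each term: -4/(s + 3) ↔ -4e^(-3t); -2/(s + 3)^2 ↔ -2t·e^(-3t).

f(t) = -2*t*exp(-3*t) - 4*exp(-3*t)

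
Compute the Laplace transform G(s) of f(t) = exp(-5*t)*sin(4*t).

G(s) = 4/((s + 5)^2 + 16)

L{sin(4t)} = 4/(s^2 + 16).
By the first shifting theorem, multiplying by e^(-5t) replaces s with s + 5.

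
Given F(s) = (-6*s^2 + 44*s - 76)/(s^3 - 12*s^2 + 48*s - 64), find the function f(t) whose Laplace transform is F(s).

Factor the denominator: s^3 - 12*s^2 + 48*s - 64 = (s - 4)^3.
Partial fraction decomposition gives [-6/(s - 4)] + [-4/(s - 4)^2] + [4/(s - 4)^3].
Invert each term: -6/(s - 4) ↔ -6e^(4t); -4/(s - 4)^2 ↔ -4t·e^(4t); 4/(s - 4)^3 ↔ (2)t^2·e^(4t).

f(t) = 2*t^2*exp(4*t) - 4*t*exp(4*t) - 6*exp(4*t)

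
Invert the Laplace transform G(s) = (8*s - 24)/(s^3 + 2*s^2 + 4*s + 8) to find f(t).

f(t) = -sin(2*t) + 5*cos(2*t) - 5*exp(-2*t)

Factor the denominator: s^3 + 2*s^2 + 4*s + 8 = (s + 2)*(s^2 + 4).
Partial fraction decomposition gives [-5/(s + 2)] + [5*s/(s^2 + 4)] + [-2/(s^2 + 4)].
Invert each term: -5/(s + 2) ↔ -5e^(-2t); 5·s/(s^2 + 4) ↔ 5cos(2t); -1·2/(s^2 + 4) ↔ -sin(2t).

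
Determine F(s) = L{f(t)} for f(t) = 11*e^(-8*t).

F(s) = 11/(s + 8)

L{11} = 11/s.
By the first shifting theorem, multiplying by e^(-8t) replaces s with s + 8.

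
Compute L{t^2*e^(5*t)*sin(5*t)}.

L{sin(5t)} = 5/(s^2 + 25).
Multiplying by e^(5t) shifts s → s - 5, so L{e^(5*t)*sin(5*t)} = 5/((s - 5)^2 + 25).
Then apply L{t^2·g(t)} = (-1)^2 d^2/ds^2[H(s)] with H(s) = 5/((s - 5)^2 + 25):
differentiating 2 times and applying the sign gives 10*(3*s^2 - 30*s + 50)/(s^2 - 10*s + 50)^3.

10*(3*s^2 - 30*s + 50)/(s^2 - 10*s + 50)^3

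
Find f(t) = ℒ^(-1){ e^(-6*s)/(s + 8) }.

f(t) = Heaviside(t - 6)*(exp(-8*t + 48))

The factor e^(-6s) signals a time shift by c = 6 (second shifting theorem).
L{e^(-8t)} = 1/(s + 8), so L^-1{1/(s + 8)} = e^(-8*t).
Hence the inverse is u(t - 6) times that function evaluated at t - 6.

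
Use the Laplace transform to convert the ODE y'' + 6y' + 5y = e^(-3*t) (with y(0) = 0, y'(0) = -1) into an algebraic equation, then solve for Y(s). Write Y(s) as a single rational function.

Y(s) = (-s - 2)/(s^3 + 9*s^2 + 23*s + 15)

Transform both sides with L{·}.
Using L{y''} = s^2 Y - s·y(0) - y'(0) and L{y'} = sY - y(0), with y(0) = 0, y'(0) = -1, the left side becomes (s^2 + 6*s + 5)Y - (-1).
The right side is L{e^(-3*t)} = 1/(s + 3).
So (s^2 + 6*s + 5)Y = 1/(s + 3) + (-1).
Isolate Y and clear denominators.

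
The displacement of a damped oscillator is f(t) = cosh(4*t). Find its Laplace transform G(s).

G(s) = s/(s^2 - 16)

L{cosh(4t)} = s/(s^2 - 16).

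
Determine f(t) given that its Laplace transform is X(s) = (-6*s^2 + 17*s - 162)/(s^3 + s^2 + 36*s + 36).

f(t) = 3*sin(6*t) - cos(6*t) - 5*exp(-t)

Factor the denominator: s^3 + s^2 + 36*s + 36 = (s + 1)*(s^2 + 36).
Partial fraction decomposition gives [-5/(s + 1)] + [-s/(s^2 + 36)] + [18/(s^2 + 36)].
Invert each term: -5/(s + 1) ↔ -5e^(-t); -1·s/(s^2 + 36) ↔ -cos(6t); 3·6/(s^2 + 36) ↔ 3sin(6t).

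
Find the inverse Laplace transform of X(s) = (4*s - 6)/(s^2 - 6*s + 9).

Factor the denominator: s^2 - 6*s + 9 = (s - 3)^2.
Partial fraction decomposition gives [4/(s - 3)] + [6/(s - 3)^2].
Invert each term: 4/(s - 3) ↔ 4e^(3t); 6/(s - 3)^2 ↔ 6t·e^(3t).

6*t*exp(3*t) + 4*exp(3*t)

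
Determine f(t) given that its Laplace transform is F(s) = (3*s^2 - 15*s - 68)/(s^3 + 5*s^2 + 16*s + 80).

f(t) = -5*sin(4*t) + cos(4*t) + 2*exp(-5*t)

Factor the denominator: s^3 + 5*s^2 + 16*s + 80 = (s + 5)*(s^2 + 16).
Partial fraction decomposition gives [2/(s + 5)] + [s/(s^2 + 16)] + [-20/(s^2 + 16)].
Invert each term: 2/(s + 5) ↔ 2e^(-5t); 1·s/(s^2 + 16) ↔ cos(4t); -5·4/(s^2 + 16) ↔ -5sin(4t).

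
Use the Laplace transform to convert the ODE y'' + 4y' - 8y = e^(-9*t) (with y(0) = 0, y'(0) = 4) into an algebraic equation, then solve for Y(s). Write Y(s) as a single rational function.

Laplace-transform each side.
Using L{y''} = s^2 Y - s·y(0) - y'(0) and L{y'} = sY - y(0), with y(0) = 0, y'(0) = 4, the left side becomes (s^2 + 4*s - 8)Y - (4).
The right side is L{e^(-9*t)} = 1/(s + 9).
So (s^2 + 4*s - 8)Y = 1/(s + 9) + (4).
Solve for Y(s) and write it as one ratio of polynomials.

Y(s) = (4*s + 37)/(s^3 + 13*s^2 + 28*s - 72)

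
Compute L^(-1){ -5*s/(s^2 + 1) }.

-5*cos(t)

Since L{cos(t)} = s/(s^2 + 1), the inverse is cos(t), scaled by -5.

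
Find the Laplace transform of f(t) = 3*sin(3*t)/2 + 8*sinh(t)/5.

By linearity of the Laplace transform, transform each term separately.
(8/5)·[L{sinh(t)} = 1/(s^2 - 1)]; (3/2)·[L{sin(3t)} = 3/(s^2 + 9)].

9/(2*(s^2 + 9)) + 8/(5*(s^2 - 1))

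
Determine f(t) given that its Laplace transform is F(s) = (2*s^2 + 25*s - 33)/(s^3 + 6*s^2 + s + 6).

Factor the denominator: s^3 + 6*s^2 + s + 6 = (s + 6)*(s^2 + 1).
Partial fraction decomposition gives [-3/(s + 6)] + [5*s/(s^2 + 1)] + [-5/(s^2 + 1)].
Invert each term: -3/(s + 6) ↔ -3e^(-6t); 5·s/(s^2 + 1) ↔ 5cos(t); -5·1/(s^2 + 1) ↔ -5sin(t).

f(t) = -5*sin(t) + 5*cos(t) - 3*exp(-6*t)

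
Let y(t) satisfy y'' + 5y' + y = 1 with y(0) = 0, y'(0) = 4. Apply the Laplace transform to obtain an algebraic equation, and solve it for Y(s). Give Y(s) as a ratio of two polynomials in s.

Y(s) = (4*s + 1)/(s^3 + 5*s^2 + s)

Take the Laplace transform of both sides.
Using L{y''} = s^2 Y - s·y(0) - y'(0) and L{y'} = sY - y(0), with y(0) = 0, y'(0) = 4, the left side becomes (s^2 + 5*s + 1)Y - (4).
The right side is L{1} = 1/s.
So (s^2 + 5*s + 1)Y = 1/s + (4).
Solve for Y(s) and write it as one ratio of polynomials.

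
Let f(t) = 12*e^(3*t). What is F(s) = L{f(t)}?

F(s) = 12/(s - 3)

L{12} = 12/s.
By the first shifting theorem, multiplying by e^(3t) replaces s with s - 3.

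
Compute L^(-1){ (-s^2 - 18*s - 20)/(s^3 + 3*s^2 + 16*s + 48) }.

-3*sin(4*t) - 2*cos(4*t) + exp(-3*t)

Factor the denominator: s^3 + 3*s^2 + 16*s + 48 = (s + 3)*(s^2 + 16).
Partial fraction decomposition gives [1/(s + 3)] + [-2*s/(s^2 + 16)] + [-12/(s^2 + 16)].
Invert each term: 1/(s + 3) ↔ e^(-3t); -2·s/(s^2 + 16) ↔ -2cos(4t); -3·4/(s^2 + 16) ↔ -3sin(4t).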